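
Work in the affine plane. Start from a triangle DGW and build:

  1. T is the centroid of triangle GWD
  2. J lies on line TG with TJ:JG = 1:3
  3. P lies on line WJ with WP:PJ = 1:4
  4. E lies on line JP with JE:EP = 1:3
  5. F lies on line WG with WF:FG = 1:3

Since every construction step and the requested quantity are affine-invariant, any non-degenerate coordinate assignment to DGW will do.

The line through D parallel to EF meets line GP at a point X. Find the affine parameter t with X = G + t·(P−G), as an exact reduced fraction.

Set D = (0, 0), G = (1, 0), W = (0, 1); any affine frame gives the same invariant.
1. T is the centroid of triangle GWD ⇒ T = (1/3, 1/3)
2. J lies on line TG with TJ:JG = 1:3 ⇒ J = (1/2, 1/4)
3. P lies on line WJ with WP:PJ = 1:4 ⇒ P = (1/10, 17/20)
4. E lies on line JP with JE:EP = 1:3 ⇒ E = (2/5, 2/5)
5. F lies on line WG with WF:FG = 1:3 ⇒ F = (1/4, 3/4)
through D parallel to EF: direction (-3/20, 7/20); meets GP at X = (-17/25, 119/75)
X = G + t·(P−G) with t = 28/15

t = 28/15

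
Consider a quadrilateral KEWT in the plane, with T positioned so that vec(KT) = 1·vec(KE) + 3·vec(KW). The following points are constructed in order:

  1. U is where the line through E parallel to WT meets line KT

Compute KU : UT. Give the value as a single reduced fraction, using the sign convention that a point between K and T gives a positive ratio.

Assign K = (0, 0), E = (1, 0), W = (0, 1), T = (1, 3) — the answer is frame-independent, so this choice is without loss of generality.
1. U is where the line through E parallel to WT meets line KT ⇒ U = (-2, -6)
U = K + t·(T−K) with t = -2, so KU:UT = t:(1−t) = -2:3

KU:UT = -2/3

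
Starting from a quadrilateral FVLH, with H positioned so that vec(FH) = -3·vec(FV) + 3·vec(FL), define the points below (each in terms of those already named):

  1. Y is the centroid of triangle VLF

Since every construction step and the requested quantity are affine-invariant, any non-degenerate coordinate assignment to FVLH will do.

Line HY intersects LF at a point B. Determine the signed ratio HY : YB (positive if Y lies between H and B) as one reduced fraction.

HY:YB = -10

Set F = (0, 0), V = (1, 0), L = (0, 1), H = (-3, 3); any affine frame gives the same invariant.
1. Y is the centroid of triangle VLF ⇒ Y = (1/3, 1/3)
line HY meets LF at B = (0, 3/5)
Y = H + t·(B−H) with t = 10/9, so HY:YB = 10/9:-1/9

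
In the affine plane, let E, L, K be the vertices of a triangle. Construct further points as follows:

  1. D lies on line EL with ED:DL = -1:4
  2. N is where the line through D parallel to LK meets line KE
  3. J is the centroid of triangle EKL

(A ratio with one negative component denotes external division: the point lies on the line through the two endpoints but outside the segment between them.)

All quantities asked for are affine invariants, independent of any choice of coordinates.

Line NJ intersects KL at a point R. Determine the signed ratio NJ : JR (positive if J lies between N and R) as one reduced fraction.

Assign E = (0, 0), L = (1, 0), K = (0, 1) — the answer is frame-independent, so this choice is without loss of generality.
1. D lies on line EL with ED:DL = -1:4 ⇒ D = (-1/3, 0)
2. N is where the line through D parallel to LK meets line KE ⇒ N = (0, -1/3)
3. J is the centroid of triangle EKL ⇒ J = (1/3, 1/3)
line NJ meets KL at R = (4/9, 5/9)
J = N + t·(R−N) with t = 3/4, so NJ:JR = 3/4:1/4

NJ:JR = 3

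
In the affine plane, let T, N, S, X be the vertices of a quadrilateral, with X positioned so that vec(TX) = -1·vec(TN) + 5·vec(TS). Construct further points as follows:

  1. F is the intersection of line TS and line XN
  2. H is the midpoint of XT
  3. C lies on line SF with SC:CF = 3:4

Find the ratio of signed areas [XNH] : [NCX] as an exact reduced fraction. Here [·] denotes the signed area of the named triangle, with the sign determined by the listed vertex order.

[XNH]:[NCX] = 35/24

Choose coordinates T = (0, 0), N = (1, 0), S = (0, 1), X = (-1, 5).
1. F is the intersection of line TS and line XN ⇒ F = (0, 5/2)
2. H is the midpoint of XT ⇒ H = (-1/2, 5/2)
3. C lies on line SF with SC:CF = 3:4 ⇒ C = (0, 23/14)
2·[XNH] = -5/2, 2·[NCX] = -12/7
[XNH]:[NCX] = -5/2:-12/7 = 35/24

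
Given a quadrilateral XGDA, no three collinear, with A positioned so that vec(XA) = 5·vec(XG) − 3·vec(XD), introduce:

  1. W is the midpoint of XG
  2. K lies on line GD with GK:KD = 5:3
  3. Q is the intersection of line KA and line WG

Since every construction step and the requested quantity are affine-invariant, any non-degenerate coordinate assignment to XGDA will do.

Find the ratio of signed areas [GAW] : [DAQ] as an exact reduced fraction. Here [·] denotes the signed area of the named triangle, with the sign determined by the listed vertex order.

Work in coordinates with X = (0, 0), G = (1, 0), D = (0, 1), A = (5, -3).
1. W is the midpoint of XG ⇒ W = (1/2, 0)
2. K lies on line GD with GK:KD = 5:3 ⇒ K = (3/8, 5/8)
3. Q is the intersection of line KA and line WG ⇒ Q = (34/29, 0)
2·[GAW] = -3/2, 2·[DAQ] = -9/29
[GAW]:[DAQ] = -3/2:-9/29 = 29/6

[GAW]:[DAQ] = 29/6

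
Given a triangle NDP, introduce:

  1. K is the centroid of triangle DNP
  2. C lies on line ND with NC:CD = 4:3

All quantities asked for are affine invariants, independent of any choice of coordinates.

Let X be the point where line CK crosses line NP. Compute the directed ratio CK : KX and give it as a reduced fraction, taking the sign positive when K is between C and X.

CK:KX = 5/7

Choose coordinates N = (0, 0), D = (1, 0), P = (0, 1).
1. K is the centroid of triangle DNP ⇒ K = (1/3, 1/3)
2. C lies on line ND with NC:CD = 4:3 ⇒ C = (4/7, 0)
line CK meets NP at X = (0, 4/5)
K = C + t·(X−C) with t = 5/12, so CK:KX = 5/12:7/12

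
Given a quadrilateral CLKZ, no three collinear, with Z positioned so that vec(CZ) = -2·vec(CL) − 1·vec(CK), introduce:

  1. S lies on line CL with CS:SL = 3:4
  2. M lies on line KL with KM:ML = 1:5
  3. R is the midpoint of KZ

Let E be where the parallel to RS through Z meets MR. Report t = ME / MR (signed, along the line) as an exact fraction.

t = 11/5

Set C = (0, 0), L = (1, 0), K = (0, 1), Z = (-2, -1); any affine frame gives the same invariant.
1. S lies on line CL with CS:SL = 3:4 ⇒ S = (3/7, 0)
2. M lies on line KL with KM:ML = 1:5 ⇒ M = (1/6, 5/6)
3. R is the midpoint of KZ ⇒ R = (-1, 0)
through Z parallel to RS: direction (10/7, 0); meets MR at E = (-12/5, -1)
E = M + t·(R−M) with t = 11/5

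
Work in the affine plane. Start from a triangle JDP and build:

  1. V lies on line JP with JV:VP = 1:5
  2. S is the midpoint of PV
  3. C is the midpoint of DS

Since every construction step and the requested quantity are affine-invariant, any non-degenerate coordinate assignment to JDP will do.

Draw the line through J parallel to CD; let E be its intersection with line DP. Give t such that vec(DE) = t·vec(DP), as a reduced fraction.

t = -7/5

Choose coordinates J = (0, 0), D = (1, 0), P = (0, 1).
1. V lies on line JP with JV:VP = 1:5 ⇒ V = (0, 1/6)
2. S is the midpoint of PV ⇒ S = (0, 7/12)
3. C is the midpoint of DS ⇒ C = (1/2, 7/24)
through J parallel to CD: direction (1/2, -7/24); meets DP at E = (12/5, -7/5)
E = D + t·(P−D) with t = -7/5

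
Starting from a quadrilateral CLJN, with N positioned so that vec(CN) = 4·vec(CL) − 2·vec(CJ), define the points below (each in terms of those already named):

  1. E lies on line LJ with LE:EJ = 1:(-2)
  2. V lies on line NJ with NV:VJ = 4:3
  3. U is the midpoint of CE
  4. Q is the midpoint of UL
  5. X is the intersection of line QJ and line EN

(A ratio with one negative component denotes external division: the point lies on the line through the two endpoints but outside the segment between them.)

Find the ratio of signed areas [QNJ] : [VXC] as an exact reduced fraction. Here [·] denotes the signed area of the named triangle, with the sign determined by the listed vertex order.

Assign C = (0, 0), L = (1, 0), J = (0, 1), N = (4, -2) — the answer is frame-independent, so this choice is without loss of generality.
1. E lies on line LJ with LE:EJ = 1:(-2) ⇒ E = (2, -1)
2. V lies on line NJ with NV:VJ = 4:3 ⇒ V = (12/7, -2/7)
3. U is the midpoint of CE ⇒ U = (1, -1/2)
4. Q is the midpoint of UL ⇒ Q = (1, -1/4)
5. X is the intersection of line QJ and line EN ⇒ X = (4/3, -2/3)
2·[QNJ] = 2, 2·[VXC] = -16/21
[QNJ]:[VXC] = 2:-16/21 = -21/8

[QNJ]:[VXC] = -21/8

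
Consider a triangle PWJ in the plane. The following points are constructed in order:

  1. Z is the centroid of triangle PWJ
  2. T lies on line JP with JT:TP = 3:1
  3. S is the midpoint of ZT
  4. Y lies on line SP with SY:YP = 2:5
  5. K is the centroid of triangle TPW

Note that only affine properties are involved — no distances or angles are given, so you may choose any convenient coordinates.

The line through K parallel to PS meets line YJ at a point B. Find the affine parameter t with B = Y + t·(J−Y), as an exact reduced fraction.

Set P = (0, 0), W = (1, 0), J = (0, 1); any affine frame gives the same invariant.
1. Z is the centroid of triangle PWJ ⇒ Z = (1/3, 1/3)
2. T lies on line JP with JT:TP = 3:1 ⇒ T = (0, 1/4)
3. S is the midpoint of ZT ⇒ S = (1/6, 7/24)
4. Y lies on line SP with SY:YP = 2:5 ⇒ Y = (5/42, 5/24)
5. K is the centroid of triangle TPW ⇒ K = (1/3, 1/12)
through K parallel to PS: direction (1/6, 7/24); meets YJ at B = (5/28, -3/16)
B = Y + t·(J−Y) with t = -1/2

t = -1/2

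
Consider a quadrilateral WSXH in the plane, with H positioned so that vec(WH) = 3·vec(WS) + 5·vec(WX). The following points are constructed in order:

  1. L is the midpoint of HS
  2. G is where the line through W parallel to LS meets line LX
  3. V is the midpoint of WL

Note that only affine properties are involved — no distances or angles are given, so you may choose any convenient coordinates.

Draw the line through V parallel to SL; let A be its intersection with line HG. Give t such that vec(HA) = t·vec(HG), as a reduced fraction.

Set W = (0, 0), S = (1, 0), X = (0, 1), H = (3, 5); any affine frame gives the same invariant.
1. L is the midpoint of HS ⇒ L = (2, 5/2)
2. G is where the line through W parallel to LS meets line LX ⇒ G = (4/7, 10/7)
3. V is the midpoint of WL ⇒ V = (1, 5/4)
through V parallel to SL: direction (1, 5/2); meets HG at A = (25/14, 45/14)
A = H + t·(G−H) with t = 1/2

t = 1/2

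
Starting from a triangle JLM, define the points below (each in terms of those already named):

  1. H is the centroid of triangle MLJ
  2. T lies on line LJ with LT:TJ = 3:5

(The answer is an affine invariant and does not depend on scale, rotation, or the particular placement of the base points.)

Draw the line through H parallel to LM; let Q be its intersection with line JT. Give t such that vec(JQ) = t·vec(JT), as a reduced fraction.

t = 16/15

Set J = (0, 0), L = (1, 0), M = (0, 1); any affine frame gives the same invariant.
1. H is the centroid of triangle MLJ ⇒ H = (1/3, 1/3)
2. T lies on line LJ with LT:TJ = 3:5 ⇒ T = (5/8, 0)
through H parallel to LM: direction (-1, 1); meets JT at Q = (2/3, 0)
Q = J + t·(T−J) with t = 16/15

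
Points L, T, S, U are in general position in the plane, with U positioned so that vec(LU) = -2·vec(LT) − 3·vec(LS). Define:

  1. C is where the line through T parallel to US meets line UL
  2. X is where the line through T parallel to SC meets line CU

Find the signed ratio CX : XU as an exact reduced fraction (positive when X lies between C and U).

Set L = (0, 0), T = (1, 0), S = (0, 1), U = (-2, -3); any affine frame gives the same invariant.
1. C is where the line through T parallel to US meets line UL ⇒ C = (4, 6)
2. X is where the line through T parallel to SC meets line CU ⇒ X = (-5, -15/2)
X = C + t·(U−C) with t = 3/2, so CX:XU = t:(1−t) = 3/2:-1/2

CX:XU = -3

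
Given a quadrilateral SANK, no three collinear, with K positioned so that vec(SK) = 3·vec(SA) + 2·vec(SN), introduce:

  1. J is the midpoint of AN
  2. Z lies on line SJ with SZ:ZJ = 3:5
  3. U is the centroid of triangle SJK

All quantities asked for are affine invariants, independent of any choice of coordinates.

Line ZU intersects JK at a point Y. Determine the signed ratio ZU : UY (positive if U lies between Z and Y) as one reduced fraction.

Work in coordinates with S = (0, 0), A = (1, 0), N = (0, 1), K = (3, 2).
1. J is the midpoint of AN ⇒ J = (1/2, 1/2)
2. Z lies on line SJ with SZ:ZJ = 3:5 ⇒ Z = (3/16, 3/16)
3. U is the centroid of triangle SJK ⇒ U = (7/6, 5/6)
line ZU meets JK at Y = (16/7, 11/7)
U = Z + t·(Y−Z) with t = 7/15, so ZU:UY = 7/15:8/15

ZU:UY = 7/8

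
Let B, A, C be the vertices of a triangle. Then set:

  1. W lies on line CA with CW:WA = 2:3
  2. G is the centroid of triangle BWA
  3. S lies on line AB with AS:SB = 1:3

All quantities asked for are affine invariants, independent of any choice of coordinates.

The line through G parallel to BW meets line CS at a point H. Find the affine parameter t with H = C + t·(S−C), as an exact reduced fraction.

Choose coordinates B = (0, 0), A = (1, 0), C = (0, 1).
1. W lies on line CA with CW:WA = 2:3 ⇒ W = (2/5, 3/5)
2. G is the centroid of triangle BWA ⇒ G = (7/15, 1/5)
3. S lies on line AB with AS:SB = 1:3 ⇒ S = (3/4, 0)
through G parallel to BW: direction (2/5, 3/5); meets CS at H = (9/17, 5/17)
H = C + t·(S−C) with t = 12/17

t = 12/17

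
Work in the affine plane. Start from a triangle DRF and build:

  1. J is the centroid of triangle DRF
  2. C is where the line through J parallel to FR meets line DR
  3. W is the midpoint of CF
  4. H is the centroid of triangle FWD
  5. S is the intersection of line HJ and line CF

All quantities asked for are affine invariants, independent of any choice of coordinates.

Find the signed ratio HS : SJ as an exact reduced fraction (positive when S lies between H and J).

Assign D = (0, 0), R = (1, 0), F = (0, 1) — the answer is frame-independent, so this choice is without loss of generality.
1. J is the centroid of triangle DRF ⇒ J = (1/3, 1/3)
2. C is where the line through J parallel to FR meets line DR ⇒ C = (2/3, 0)
3. W is the midpoint of CF ⇒ W = (1/3, 1/2)
4. H is the centroid of triangle FWD ⇒ H = (1/9, 1/2)
5. S is the intersection of line HJ and line CF ⇒ S = (5/9, 1/6)
S = H + t·(J−H) with t = 2, so HS:SJ = t:(1−t) = 2:-1

HS:SJ = -2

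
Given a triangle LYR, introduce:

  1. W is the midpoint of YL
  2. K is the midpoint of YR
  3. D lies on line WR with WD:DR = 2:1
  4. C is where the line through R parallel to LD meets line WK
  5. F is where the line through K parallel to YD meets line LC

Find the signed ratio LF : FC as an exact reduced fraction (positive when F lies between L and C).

LF:FC = 9/25

Assign L = (0, 0), Y = (1, 0), R = (0, 1) — the answer is frame-independent, so this choice is without loss of generality.
1. W is the midpoint of YL ⇒ W = (1/2, 0)
2. K is the midpoint of YR ⇒ K = (1/2, 1/2)
3. D lies on line WR with WD:DR = 2:1 ⇒ D = (1/6, 2/3)
4. C is where the line through R parallel to LD meets line WK ⇒ C = (1/2, 3)
5. F is where the line through K parallel to YD meets line LC ⇒ F = (9/68, 27/34)
F = L + t·(C−L) with t = 9/34, so LF:FC = t:(1−t) = 9/34:25/34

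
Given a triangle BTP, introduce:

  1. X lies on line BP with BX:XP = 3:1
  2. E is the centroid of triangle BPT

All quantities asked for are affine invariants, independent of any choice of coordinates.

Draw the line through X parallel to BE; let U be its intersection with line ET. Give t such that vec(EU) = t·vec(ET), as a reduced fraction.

Work in coordinates with B = (0, 0), T = (1, 0), P = (0, 1).
1. X lies on line BP with BX:XP = 3:1 ⇒ X = (0, 3/4)
2. E is the centroid of triangle BPT ⇒ E = (1/3, 1/3)
through X parallel to BE: direction (1/3, 1/3); meets ET at U = (-1/6, 7/12)
U = E + t·(T−E) with t = -3/4

t = -3/4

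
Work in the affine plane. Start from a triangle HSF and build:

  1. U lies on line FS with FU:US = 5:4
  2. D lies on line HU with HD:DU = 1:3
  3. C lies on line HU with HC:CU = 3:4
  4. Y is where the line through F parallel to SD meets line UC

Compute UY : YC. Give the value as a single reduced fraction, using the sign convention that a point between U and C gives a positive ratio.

Work in coordinates with H = (0, 0), S = (1, 0), F = (0, 1).
1. U lies on line FS with FU:US = 5:4 ⇒ U = (5/9, 4/9)
2. D lies on line HU with HD:DU = 1:3 ⇒ D = (5/36, 1/9)
3. C lies on line HU with HC:CU = 3:4 ⇒ C = (5/21, 4/21)
4. Y is where the line through F parallel to SD meets line UC ⇒ Y = (155/144, 31/36)
Y = U + t·(C−U) with t = -105/64, so UY:YC = t:(1−t) = -105/64:169/64

UY:YC = -105/169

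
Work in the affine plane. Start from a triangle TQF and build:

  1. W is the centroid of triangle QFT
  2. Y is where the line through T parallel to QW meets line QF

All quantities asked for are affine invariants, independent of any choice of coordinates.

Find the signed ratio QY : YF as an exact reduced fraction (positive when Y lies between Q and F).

QY:YF = -1/2

Assign T = (0, 0), Q = (1, 0), F = (0, 1) — the answer is frame-independent, so this choice is without loss of generality.
1. W is the centroid of triangle QFT ⇒ W = (1/3, 1/3)
2. Y is where the line through T parallel to QW meets line QF ⇒ Y = (2, -1)
Y = Q + t·(F−Q) with t = -1, so QY:YF = t:(1−t) = -1:2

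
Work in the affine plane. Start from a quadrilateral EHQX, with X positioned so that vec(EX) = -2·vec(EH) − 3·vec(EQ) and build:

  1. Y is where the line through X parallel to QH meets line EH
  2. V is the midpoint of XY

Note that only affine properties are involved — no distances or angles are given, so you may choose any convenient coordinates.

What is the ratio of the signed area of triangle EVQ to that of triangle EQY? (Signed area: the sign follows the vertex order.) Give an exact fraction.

Work in coordinates with E = (0, 0), H = (1, 0), Q = (0, 1), X = (-2, -3).
1. Y is where the line through X parallel to QH meets line EH ⇒ Y = (-5, 0)
2. V is the midpoint of XY ⇒ V = (-7/2, -3/2)
2·[EVQ] = -7/2, 2·[EQY] = 5
[EVQ]:[EQY] = -7/2:5 = -7/10

[EVQ]:[EQY] = -7/10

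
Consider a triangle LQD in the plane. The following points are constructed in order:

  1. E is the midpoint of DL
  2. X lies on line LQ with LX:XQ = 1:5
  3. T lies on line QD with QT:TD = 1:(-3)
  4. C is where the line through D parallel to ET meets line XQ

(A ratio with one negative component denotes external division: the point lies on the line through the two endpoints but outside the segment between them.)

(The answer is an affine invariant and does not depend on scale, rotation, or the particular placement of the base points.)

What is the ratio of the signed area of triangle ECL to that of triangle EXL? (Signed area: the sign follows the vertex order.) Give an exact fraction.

[ECL]:[EXL] = 9

Set L = (0, 0), Q = (1, 0), D = (0, 1); any affine frame gives the same invariant.
1. E is the midpoint of DL ⇒ E = (0, 1/2)
2. X lies on line LQ with LX:XQ = 1:5 ⇒ X = (1/6, 0)
3. T lies on line QD with QT:TD = 1:(-3) ⇒ T = (3/2, -1/2)
4. C is where the line through D parallel to ET meets line XQ ⇒ C = (3/2, 0)
2·[ECL] = -3/4, 2·[EXL] = -1/12
[ECL]:[EXL] = -3/4:-1/12 = 9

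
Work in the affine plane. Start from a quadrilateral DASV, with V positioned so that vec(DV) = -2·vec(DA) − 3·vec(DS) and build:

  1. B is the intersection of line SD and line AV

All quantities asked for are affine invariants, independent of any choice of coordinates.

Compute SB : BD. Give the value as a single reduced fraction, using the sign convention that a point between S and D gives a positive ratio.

SB:BD = -2

Choose coordinates D = (0, 0), A = (1, 0), S = (0, 1), V = (-2, -3).
1. B is the intersection of line SD and line AV ⇒ B = (0, -1)
B = S + t·(D−S) with t = 2, so SB:BD = t:(1−t) = 2:-1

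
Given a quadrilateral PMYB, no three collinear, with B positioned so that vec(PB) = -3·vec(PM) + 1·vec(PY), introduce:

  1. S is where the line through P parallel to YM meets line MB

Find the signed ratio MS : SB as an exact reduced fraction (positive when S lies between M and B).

MS:SB = 1/2

Assign P = (0, 0), M = (1, 0), Y = (0, 1), B = (-3, 1) — the answer is frame-independent, so this choice is without loss of generality.
1. S is where the line through P parallel to YM meets line MB ⇒ S = (-1/3, 1/3)
S = M + t·(B−M) with t = 1/3, so MS:SB = t:(1−t) = 1/3:2/3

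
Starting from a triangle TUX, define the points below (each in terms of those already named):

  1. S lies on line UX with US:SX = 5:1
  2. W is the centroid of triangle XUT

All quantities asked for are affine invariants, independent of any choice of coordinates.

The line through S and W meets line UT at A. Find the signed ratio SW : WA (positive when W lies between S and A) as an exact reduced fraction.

SW:WA = 3/2

Set T = (0, 0), U = (1, 0), X = (0, 1); any affine frame gives the same invariant.
1. S lies on line UX with US:SX = 5:1 ⇒ S = (1/6, 5/6)
2. W is the centroid of triangle XUT ⇒ W = (1/3, 1/3)
line SW meets UT at A = (4/9, 0)
W = S + t·(A−S) with t = 3/5, so SW:WA = 3/5:2/5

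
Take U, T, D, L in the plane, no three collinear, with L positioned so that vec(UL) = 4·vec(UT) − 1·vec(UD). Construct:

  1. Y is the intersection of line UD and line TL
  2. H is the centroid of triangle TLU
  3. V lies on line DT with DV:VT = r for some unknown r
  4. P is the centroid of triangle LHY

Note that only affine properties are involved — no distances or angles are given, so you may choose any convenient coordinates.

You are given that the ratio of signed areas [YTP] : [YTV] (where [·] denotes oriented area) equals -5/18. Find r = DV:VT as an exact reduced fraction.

Work in coordinates with U = (0, 0), T = (1, 0), D = (0, 1), L = (4, -1).
1. Y is the intersection of line UD and line TL ⇒ Y = (0, 1/3)
2. H is the centroid of triangle TLU ⇒ H = (5/3, -1/3)
3. With DV:VT = r, write λ = r/(r+1) so V = D + λ·(T−D); V is affine-linear in λ
4. P is the centroid of triangle LHY ⇒ P = (17/9, -1/3)
Every point depending on V is an affine combination of V and λ-independent points, so each such coordinate is linear in λ; the λ² term in each signed area is a multiple of (T−D)×(T−D) = 0, so 2·[YTP] and 2·[YTV] are each linear in λ. Evaluating at λ=0 and λ=1:
  2·[YTP] = -1/27,   2·[YTV] = -2/3·λ + 2/3
So [YTP]:[YTV] = (-1/27) / (-2/3·λ + 2/3). Setting this equal to -5/18:
  -1/27 = -5/18·(-2/3·λ + 2/3)  ⇒  λ = 4/5
Then r = λ/(1−λ) = (4/5)/(1/5) = 4. Check: with r = 4, V = (4/5, 1/5) and [YTP]:[YTV] = -5/18 as required.

r = 4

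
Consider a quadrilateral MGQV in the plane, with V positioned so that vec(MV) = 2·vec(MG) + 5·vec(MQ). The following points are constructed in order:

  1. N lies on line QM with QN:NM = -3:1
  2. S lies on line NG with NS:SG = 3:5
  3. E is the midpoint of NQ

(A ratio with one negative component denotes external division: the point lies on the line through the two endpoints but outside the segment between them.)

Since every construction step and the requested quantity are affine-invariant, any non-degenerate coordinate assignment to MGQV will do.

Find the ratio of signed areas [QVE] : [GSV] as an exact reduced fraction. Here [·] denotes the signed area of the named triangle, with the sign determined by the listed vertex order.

Work in coordinates with M = (0, 0), G = (1, 0), Q = (0, 1), V = (2, 5).
1. N lies on line QM with QN:NM = -3:1 ⇒ N = (0, -1/2)
2. S lies on line NG with NS:SG = 3:5 ⇒ S = (3/8, -5/16)
3. E is the midpoint of NQ ⇒ E = (0, 1/4)
2·[QVE] = -3/2, 2·[GSV] = -45/16
[QVE]:[GSV] = -3/2:-45/16 = 8/15

[QVE]:[GSV] = 8/15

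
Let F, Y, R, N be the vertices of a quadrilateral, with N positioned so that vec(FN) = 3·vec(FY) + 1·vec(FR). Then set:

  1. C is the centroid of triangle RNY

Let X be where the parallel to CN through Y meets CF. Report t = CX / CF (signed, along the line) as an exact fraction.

Work in coordinates with F = (0, 0), Y = (1, 0), R = (0, 1), N = (3, 1).
1. C is the centroid of triangle RNY ⇒ C = (4/3, 2/3)
through Y parallel to CN: direction (5/3, 1/3); meets CF at X = (-2/3, -1/3)
X = C + t·(F−C) with t = 3/2

t = 3/2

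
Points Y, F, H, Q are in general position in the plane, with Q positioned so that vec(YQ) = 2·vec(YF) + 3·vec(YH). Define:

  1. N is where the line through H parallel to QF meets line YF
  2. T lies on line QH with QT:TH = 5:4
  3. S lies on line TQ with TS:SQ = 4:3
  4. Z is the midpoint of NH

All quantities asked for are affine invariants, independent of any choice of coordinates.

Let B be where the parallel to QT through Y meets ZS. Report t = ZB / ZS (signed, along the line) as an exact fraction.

Choose coordinates Y = (0, 0), F = (1, 0), H = (0, 1), Q = (2, 3).
1. N is where the line through H parallel to QF meets line YF ⇒ N = (-1/3, 0)
2. T lies on line QH with QT:TH = 5:4 ⇒ T = (8/9, 17/9)
3. S lies on line TQ with TS:SQ = 4:3 ⇒ S = (32/21, 53/21)
4. Z is the midpoint of NH ⇒ Z = (-1/6, 1/2)
through Y parallel to QT: direction (-10/9, -10/9); meets ZS at B = (-149/42, -149/42)
B = Z + t·(S−Z) with t = -2

t = -2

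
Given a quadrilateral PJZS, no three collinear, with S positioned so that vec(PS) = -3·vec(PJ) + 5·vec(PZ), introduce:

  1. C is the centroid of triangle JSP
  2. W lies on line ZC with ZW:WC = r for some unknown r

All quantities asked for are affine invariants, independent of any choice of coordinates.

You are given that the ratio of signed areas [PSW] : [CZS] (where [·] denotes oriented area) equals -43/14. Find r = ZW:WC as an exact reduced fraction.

Set P = (0, 0), J = (1, 0), Z = (0, 1), S = (-3, 5); any affine frame gives the same invariant.
1. C is the centroid of triangle JSP ⇒ C = (-2/3, 5/3)
2. With ZW:WC = r, write λ = r/(r+1) so W = Z + λ·(C−Z); W is affine-linear in λ
Every point depending on W is an affine combination of W and λ-independent points, so each such coordinate is linear in λ; the λ² term in each signed area is a multiple of (C−Z)×(C−Z) = 0, so 2·[PSW] and 2·[CZS] are each linear in λ. Evaluating at λ=0 and λ=1:
  2·[PSW] = 4/3·λ − 3,   2·[CZS] = 2/3
So [PSW]:[CZS] = (4/3·λ − 3) / (2/3). Setting this equal to -43/14:
  4/3·λ − 3 = -43/14·(2/3)  ⇒  λ = 5/7
Then r = λ/(1−λ) = (5/7)/(2/7) = 5/2. Check: with r = 5/2, W = (-10/21, 31/21) and [PSW]:[CZS] = -43/14 as required.

r = 5/2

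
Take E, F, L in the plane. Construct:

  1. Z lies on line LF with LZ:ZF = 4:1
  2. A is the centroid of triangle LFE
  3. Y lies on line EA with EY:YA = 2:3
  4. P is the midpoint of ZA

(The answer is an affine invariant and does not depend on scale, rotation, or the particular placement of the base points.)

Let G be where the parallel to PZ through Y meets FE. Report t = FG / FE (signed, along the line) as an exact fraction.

t = 2/5

Assign E = (0, 0), F = (1, 0), L = (0, 1) — the answer is frame-independent, so this choice is without loss of generality.
1. Z lies on line LF with LZ:ZF = 4:1 ⇒ Z = (4/5, 1/5)
2. A is the centroid of triangle LFE ⇒ A = (1/3, 1/3)
3. Y lies on line EA with EY:YA = 2:3 ⇒ Y = (2/15, 2/15)
4. P is the midpoint of ZA ⇒ P = (17/30, 4/15)
through Y parallel to PZ: direction (7/30, -1/15); meets FE at G = (3/5, 0)
G = F + t·(E−F) with t = 2/5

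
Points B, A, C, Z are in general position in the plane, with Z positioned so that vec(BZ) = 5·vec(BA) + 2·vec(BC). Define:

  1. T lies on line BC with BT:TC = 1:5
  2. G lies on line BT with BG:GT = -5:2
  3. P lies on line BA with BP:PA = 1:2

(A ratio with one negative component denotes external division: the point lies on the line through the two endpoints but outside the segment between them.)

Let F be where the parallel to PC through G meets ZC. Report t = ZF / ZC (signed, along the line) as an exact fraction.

Assign B = (0, 0), A = (1, 0), C = (0, 1), Z = (5, 2) — the answer is frame-independent, so this choice is without loss of generality.
1. T lies on line BC with BT:TC = 1:5 ⇒ T = (0, 1/6)
2. G lies on line BT with BG:GT = -5:2 ⇒ G = (0, 5/18)
3. P lies on line BA with BP:PA = 1:2 ⇒ P = (1/3, 0)
through G parallel to PC: direction (-1/3, 1); meets ZC at F = (-65/288, 275/288)
F = Z + t·(C−Z) with t = 301/288

t = 301/288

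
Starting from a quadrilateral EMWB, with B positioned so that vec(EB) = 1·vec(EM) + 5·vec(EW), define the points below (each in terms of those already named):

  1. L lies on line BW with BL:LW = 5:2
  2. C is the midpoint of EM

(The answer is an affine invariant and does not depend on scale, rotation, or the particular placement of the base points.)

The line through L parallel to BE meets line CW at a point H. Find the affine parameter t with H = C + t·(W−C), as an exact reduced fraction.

Set E = (0, 0), M = (1, 0), W = (0, 1), B = (1, 5); any affine frame gives the same invariant.
1. L lies on line BW with BL:LW = 5:2 ⇒ L = (2/7, 15/7)
2. C is the midpoint of EM ⇒ C = (1/2, 0)
through L parallel to BE: direction (-1, -5); meets CW at H = (2/49, 45/49)
H = C + t·(W−C) with t = 45/49

t = 45/49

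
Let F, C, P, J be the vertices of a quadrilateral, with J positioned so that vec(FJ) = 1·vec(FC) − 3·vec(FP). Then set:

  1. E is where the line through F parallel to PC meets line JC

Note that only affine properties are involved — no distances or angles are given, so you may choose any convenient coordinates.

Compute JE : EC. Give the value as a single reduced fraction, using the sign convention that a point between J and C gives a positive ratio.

Set F = (0, 0), C = (1, 0), P = (0, 1), J = (1, -3); any affine frame gives the same invariant.
1. E is where the line through F parallel to PC meets line JC ⇒ E = (1, -1)
E = J + t·(C−J) with t = 2/3, so JE:EC = t:(1−t) = 2/3:1/3

JE:EC = 2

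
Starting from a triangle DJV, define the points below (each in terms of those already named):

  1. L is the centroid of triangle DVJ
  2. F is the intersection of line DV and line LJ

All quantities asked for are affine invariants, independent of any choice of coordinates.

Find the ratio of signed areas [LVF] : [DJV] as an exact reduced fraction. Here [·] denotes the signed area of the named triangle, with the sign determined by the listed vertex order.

[LVF]:[DJV] = 1/6

Assign D = (0, 0), J = (1, 0), V = (0, 1) — the answer is frame-independent, so this choice is without loss of generality.
1. L is the centroid of triangle DVJ ⇒ L = (1/3, 1/3)
2. F is the intersection of line DV and line LJ ⇒ F = (0, 1/2)
2·[LVF] = 1/6, 2·[DJV] = 1
[LVF]:[DJV] = 1/6:1 = 1/6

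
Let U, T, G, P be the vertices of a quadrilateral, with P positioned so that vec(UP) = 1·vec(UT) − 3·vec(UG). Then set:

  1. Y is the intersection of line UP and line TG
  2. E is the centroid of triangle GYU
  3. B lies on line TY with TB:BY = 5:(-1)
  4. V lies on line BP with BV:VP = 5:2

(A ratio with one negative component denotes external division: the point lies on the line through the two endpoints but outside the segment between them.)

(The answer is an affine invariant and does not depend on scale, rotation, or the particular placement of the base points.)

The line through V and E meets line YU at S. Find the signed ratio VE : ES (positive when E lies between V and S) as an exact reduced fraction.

Assign U = (0, 0), T = (1, 0), G = (0, 1), P = (1, -3) — the answer is frame-independent, so this choice is without loss of generality.
1. Y is the intersection of line UP and line TG ⇒ Y = (-1/2, 3/2)
2. E is the centroid of triangle GYU ⇒ E = (-1/6, 5/6)
3. B lies on line TY with TB:BY = 5:(-1) ⇒ B = (-7/8, 15/8)
4. V lies on line BP with BV:VP = 5:2 ⇒ V = (13/28, -45/28)
line VE meets YU at S = (5/23, -15/23)
E = V + t·(S−V) with t = 23/9, so VE:ES = 23/9:-14/9

VE:ES = -23/14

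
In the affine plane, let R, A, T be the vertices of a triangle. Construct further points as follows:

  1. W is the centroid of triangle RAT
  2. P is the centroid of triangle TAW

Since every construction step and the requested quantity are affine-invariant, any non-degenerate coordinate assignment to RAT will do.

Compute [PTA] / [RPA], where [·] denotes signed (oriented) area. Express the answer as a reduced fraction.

Choose coordinates R = (0, 0), A = (1, 0), T = (0, 1).
1. W is the centroid of triangle RAT ⇒ W = (1/3, 1/3)
2. P is the centroid of triangle TAW ⇒ P = (4/9, 4/9)
2·[PTA] = -1/9, 2·[RPA] = -4/9
[PTA]:[RPA] = -1/9:-4/9 = 1/4

[PTA]:[RPA] = 1/4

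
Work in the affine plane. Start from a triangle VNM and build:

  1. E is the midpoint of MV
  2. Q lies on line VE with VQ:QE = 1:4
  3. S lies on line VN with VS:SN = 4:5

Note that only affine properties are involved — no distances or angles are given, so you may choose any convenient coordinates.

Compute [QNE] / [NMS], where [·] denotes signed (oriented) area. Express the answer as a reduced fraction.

[QNE]:[NMS] = 18/25

Assign V = (0, 0), N = (1, 0), M = (0, 1) — the answer is frame-independent, so this choice is without loss of generality.
1. E is the midpoint of MV ⇒ E = (0, 1/2)
2. Q lies on line VE with VQ:QE = 1:4 ⇒ Q = (0, 1/10)
3. S lies on line VN with VS:SN = 4:5 ⇒ S = (4/9, 0)
2·[QNE] = 2/5, 2·[NMS] = 5/9
[QNE]:[NMS] = 2/5:5/9 = 18/25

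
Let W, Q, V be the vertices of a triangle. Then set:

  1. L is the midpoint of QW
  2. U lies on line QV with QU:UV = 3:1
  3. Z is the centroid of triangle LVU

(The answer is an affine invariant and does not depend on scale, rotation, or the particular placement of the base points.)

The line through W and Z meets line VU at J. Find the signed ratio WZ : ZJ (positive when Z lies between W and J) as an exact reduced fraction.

Set W = (0, 0), Q = (1, 0), V = (0, 1); any affine frame gives the same invariant.
1. L is the midpoint of QW ⇒ L = (1/2, 0)
2. U lies on line QV with QU:UV = 3:1 ⇒ U = (1/4, 3/4)
3. Z is the centroid of triangle LVU ⇒ Z = (1/4, 7/12)
line WZ meets VU at J = (3/10, 7/10)
Z = W + t·(J−W) with t = 5/6, so WZ:ZJ = 5/6:1/6

WZ:ZJ = 5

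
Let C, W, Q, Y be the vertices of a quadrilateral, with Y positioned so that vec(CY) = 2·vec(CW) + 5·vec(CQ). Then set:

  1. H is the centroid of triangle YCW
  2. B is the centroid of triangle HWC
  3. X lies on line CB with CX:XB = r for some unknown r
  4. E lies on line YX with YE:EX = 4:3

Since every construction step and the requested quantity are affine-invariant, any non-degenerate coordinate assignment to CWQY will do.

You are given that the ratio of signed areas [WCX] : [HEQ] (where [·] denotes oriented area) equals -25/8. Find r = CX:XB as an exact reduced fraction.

Set C = (0, 0), W = (1, 0), Q = (0, 1), Y = (2, 5); any affine frame gives the same invariant.
1. H is the centroid of triangle YCW ⇒ H = (1, 5/3)
2. B is the centroid of triangle HWC ⇒ B = (2/3, 5/9)
3. With CX:XB = r, write λ = r/(r+1) so X = C + λ·(B−C); X is affine-linear in λ
4. E lies on line YX with YE:EX = 4:3 ⇒ E is an affine combination of earlier points and hence also affine-linear in λ
Every point depending on X is an affine combination of X and λ-independent points, so each such coordinate is linear in λ; the λ² term in each signed area is a multiple of (B−C)×(B−C) = 0, so 2·[WCX] and 2·[HEQ] are each linear in λ. Evaluating at λ=0 and λ=1:
  2·[WCX] = -5/9·λ,   2·[HEQ] = 4/63·λ + 4/7
So [WCX]:[HEQ] = (-5/9·λ) / (4/63·λ + 4/7). Setting this equal to -25/8:
  -5/9·λ = -25/8·(4/63·λ + 4/7)  ⇒  λ = 5
Then r = λ/(1−λ) = (5)/(-4) = -5/4. Check: with r = -5/4, X = (10/3, 25/9) and [WCX]:[HEQ] = -25/8 as required.

r = -5/4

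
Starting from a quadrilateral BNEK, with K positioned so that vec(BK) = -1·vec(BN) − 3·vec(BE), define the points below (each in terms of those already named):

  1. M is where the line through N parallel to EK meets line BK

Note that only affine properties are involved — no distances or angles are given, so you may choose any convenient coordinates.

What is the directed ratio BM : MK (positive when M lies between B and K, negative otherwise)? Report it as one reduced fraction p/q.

BM:MK = -4/5

Work in coordinates with B = (0, 0), N = (1, 0), E = (0, 1), K = (-1, -3).
1. M is where the line through N parallel to EK meets line BK ⇒ M = (4, 12)
M = B + t·(K−B) with t = -4, so BM:MK = t:(1−t) = -4:5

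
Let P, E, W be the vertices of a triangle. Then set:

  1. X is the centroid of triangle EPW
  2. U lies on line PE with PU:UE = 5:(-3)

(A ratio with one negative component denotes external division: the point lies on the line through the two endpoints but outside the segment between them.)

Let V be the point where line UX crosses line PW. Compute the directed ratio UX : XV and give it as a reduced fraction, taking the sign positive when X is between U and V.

UX:XV = 13/2

Work in coordinates with P = (0, 0), E = (1, 0), W = (0, 1).
1. X is the centroid of triangle EPW ⇒ X = (1/3, 1/3)
2. U lies on line PE with PU:UE = 5:(-3) ⇒ U = (5/2, 0)
line UX meets PW at V = (0, 5/13)
X = U + t·(V−U) with t = 13/15, so UX:XV = 13/15:2/15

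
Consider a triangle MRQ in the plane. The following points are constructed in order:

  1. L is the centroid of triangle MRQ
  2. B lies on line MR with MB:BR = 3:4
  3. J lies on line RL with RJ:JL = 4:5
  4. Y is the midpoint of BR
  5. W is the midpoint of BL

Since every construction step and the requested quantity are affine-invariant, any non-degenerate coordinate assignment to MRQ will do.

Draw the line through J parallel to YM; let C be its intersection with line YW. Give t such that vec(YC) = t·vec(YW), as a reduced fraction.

Set M = (0, 0), R = (1, 0), Q = (0, 1); any affine frame gives the same invariant.
1. L is the centroid of triangle MRQ ⇒ L = (1/3, 1/3)
2. B lies on line MR with MB:BR = 3:4 ⇒ B = (3/7, 0)
3. J lies on line RL with RJ:JL = 4:5 ⇒ J = (19/27, 4/27)
4. Y is the midpoint of BR ⇒ Y = (5/7, 0)
5. W is the midpoint of BL ⇒ W = (8/21, 1/6)
through J parallel to YM: direction (-5/7, 0); meets YW at C = (79/189, 4/27)
C = Y + t·(W−Y) with t = 8/9

t = 8/9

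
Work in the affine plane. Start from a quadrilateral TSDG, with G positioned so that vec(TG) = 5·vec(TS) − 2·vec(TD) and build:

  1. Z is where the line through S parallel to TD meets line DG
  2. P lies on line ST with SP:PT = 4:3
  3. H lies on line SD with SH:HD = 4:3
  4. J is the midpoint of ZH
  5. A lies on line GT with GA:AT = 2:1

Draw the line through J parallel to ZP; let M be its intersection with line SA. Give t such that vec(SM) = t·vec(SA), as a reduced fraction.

t = -72/119

Assign T = (0, 0), S = (1, 0), D = (0, 1), G = (5, -2) — the answer is frame-independent, so this choice is without loss of generality.
1. Z is where the line through S parallel to TD meets line DG ⇒ Z = (1, 2/5)
2. P lies on line ST with SP:PT = 4:3 ⇒ P = (3/7, 0)
3. H lies on line SD with SH:HD = 4:3 ⇒ H = (3/7, 4/7)
4. J is the midpoint of ZH ⇒ J = (5/7, 17/35)
5. A lies on line GT with GA:AT = 2:1 ⇒ A = (5/3, -2/3)
through J parallel to ZP: direction (-4/7, -2/5); meets SA at M = (71/119, 48/119)
M = S + t·(A−S) with t = -72/119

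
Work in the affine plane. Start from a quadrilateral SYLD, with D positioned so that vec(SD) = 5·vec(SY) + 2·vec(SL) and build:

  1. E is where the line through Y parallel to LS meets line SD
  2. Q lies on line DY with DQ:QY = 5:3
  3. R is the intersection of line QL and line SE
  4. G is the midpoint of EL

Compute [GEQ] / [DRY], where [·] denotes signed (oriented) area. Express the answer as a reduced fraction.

[GEQ]:[DRY] = 25/48

Set S = (0, 0), Y = (1, 0), L = (0, 1), D = (5, 2); any affine frame gives the same invariant.
1. E is where the line through Y parallel to LS meets line SD ⇒ E = (1, 2/5)
2. Q lies on line DY with DQ:QY = 5:3 ⇒ Q = (5/2, 3/4)
3. R is the intersection of line QL and line SE ⇒ R = (2, 4/5)
4. G is the midpoint of EL ⇒ G = (1/2, 7/10)
2·[GEQ] = 5/8, 2·[DRY] = 6/5
[GEQ]:[DRY] = 5/8:6/5 = 25/48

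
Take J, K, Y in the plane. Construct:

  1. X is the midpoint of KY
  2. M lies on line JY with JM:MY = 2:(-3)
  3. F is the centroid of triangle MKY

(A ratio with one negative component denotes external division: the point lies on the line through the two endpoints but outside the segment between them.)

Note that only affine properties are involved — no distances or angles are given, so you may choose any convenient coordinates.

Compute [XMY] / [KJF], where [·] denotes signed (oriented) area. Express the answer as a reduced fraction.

Set J = (0, 0), K = (1, 0), Y = (0, 1); any affine frame gives the same invariant.
1. X is the midpoint of KY ⇒ X = (1/2, 1/2)
2. M lies on line JY with JM:MY = 2:(-3) ⇒ M = (0, -2)
3. F is the centroid of triangle MKY ⇒ F = (1/3, -1/3)
2·[XMY] = -3/2, 2·[KJF] = 1/3
[XMY]:[KJF] = -3/2:1/3 = -9/2

[XMY]:[KJF] = -9/2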